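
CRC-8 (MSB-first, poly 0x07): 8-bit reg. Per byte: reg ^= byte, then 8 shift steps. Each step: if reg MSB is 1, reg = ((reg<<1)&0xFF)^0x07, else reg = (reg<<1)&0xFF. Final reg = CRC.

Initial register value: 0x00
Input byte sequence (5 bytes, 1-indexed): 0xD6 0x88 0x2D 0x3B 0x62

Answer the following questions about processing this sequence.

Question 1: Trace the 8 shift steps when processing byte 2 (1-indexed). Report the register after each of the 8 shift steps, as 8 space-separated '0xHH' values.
After byte 1 (0xD6): reg=0x2C
Register before byte 2: 0x2C
After XOR with byte 0x88: 0xA4

Answer: 0x4F 0x9E 0x3B 0x76 0xEC 0xDF 0xB9 0x75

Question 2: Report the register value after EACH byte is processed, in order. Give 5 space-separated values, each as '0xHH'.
0x2C 0x75 0x8F 0x05 0x32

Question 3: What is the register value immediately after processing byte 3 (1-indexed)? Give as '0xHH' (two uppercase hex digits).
After byte 1 (0xD6): reg=0x2C
After byte 2 (0x88): reg=0x75
After byte 3 (0x2D): reg=0x8F

Answer: 0x8F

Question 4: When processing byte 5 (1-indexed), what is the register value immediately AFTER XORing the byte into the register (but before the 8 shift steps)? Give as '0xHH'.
Answer: 0x67

Derivation:
Register before byte 5: 0x05
Byte 5: 0x62
0x05 XOR 0x62 = 0x67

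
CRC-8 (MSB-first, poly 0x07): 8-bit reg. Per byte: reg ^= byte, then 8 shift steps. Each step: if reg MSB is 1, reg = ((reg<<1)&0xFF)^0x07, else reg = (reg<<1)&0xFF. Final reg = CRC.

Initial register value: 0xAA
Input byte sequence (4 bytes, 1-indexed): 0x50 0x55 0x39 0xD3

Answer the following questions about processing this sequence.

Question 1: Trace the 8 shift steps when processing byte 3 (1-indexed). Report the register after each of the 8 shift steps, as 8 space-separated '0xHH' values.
Answer: 0x06 0x0C 0x18 0x30 0x60 0xC0 0x87 0x09

Derivation:
After byte 1 (0x50): reg=0xE8
After byte 2 (0x55): reg=0x3A
Register before byte 3: 0x3A
After XOR with byte 0x39: 0x03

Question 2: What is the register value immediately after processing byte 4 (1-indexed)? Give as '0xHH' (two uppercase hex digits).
Answer: 0x08

Derivation:
After byte 1 (0x50): reg=0xE8
After byte 2 (0x55): reg=0x3A
After byte 3 (0x39): reg=0x09
After byte 4 (0xD3): reg=0x08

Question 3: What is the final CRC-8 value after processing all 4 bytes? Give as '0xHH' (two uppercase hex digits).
After byte 1 (0x50): reg=0xE8
After byte 2 (0x55): reg=0x3A
After byte 3 (0x39): reg=0x09
After byte 4 (0xD3): reg=0x08

Answer: 0x08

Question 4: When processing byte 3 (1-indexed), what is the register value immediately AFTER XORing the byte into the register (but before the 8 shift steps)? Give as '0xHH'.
Register before byte 3: 0x3A
Byte 3: 0x39
0x3A XOR 0x39 = 0x03

Answer: 0x03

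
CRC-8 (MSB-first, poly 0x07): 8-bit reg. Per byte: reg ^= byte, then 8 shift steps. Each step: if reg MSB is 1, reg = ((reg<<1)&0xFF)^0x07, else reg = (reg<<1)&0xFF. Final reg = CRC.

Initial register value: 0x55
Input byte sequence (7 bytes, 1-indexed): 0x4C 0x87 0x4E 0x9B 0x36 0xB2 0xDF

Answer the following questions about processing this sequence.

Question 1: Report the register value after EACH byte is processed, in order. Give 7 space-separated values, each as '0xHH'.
0x4F 0x76 0xA8 0x99 0x44 0xCC 0x79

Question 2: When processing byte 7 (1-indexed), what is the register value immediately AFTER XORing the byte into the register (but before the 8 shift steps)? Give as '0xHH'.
Register before byte 7: 0xCC
Byte 7: 0xDF
0xCC XOR 0xDF = 0x13

Answer: 0x13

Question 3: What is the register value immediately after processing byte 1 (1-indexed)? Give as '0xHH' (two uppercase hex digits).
Answer: 0x4F

Derivation:
After byte 1 (0x4C): reg=0x4F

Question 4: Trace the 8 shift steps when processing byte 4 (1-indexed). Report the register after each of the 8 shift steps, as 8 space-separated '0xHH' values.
Answer: 0x66 0xCC 0x9F 0x39 0x72 0xE4 0xCF 0x99

Derivation:
After byte 1 (0x4C): reg=0x4F
After byte 2 (0x87): reg=0x76
After byte 3 (0x4E): reg=0xA8
Register before byte 4: 0xA8
After XOR with byte 0x9B: 0x33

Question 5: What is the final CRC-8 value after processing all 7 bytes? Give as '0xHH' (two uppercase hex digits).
After byte 1 (0x4C): reg=0x4F
After byte 2 (0x87): reg=0x76
After byte 3 (0x4E): reg=0xA8
After byte 4 (0x9B): reg=0x99
After byte 5 (0x36): reg=0x44
After byte 6 (0xB2): reg=0xCC
After byte 7 (0xDF): reg=0x79

Answer: 0x79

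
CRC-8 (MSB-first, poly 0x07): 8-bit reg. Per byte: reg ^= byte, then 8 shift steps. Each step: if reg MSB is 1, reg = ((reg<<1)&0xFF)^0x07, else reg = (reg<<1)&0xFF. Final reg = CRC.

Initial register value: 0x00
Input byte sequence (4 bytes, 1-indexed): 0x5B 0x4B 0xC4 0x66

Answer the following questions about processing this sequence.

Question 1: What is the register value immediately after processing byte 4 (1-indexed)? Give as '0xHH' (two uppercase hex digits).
After byte 1 (0x5B): reg=0x86
After byte 2 (0x4B): reg=0x6D
After byte 3 (0xC4): reg=0x56
After byte 4 (0x66): reg=0x90

Answer: 0x90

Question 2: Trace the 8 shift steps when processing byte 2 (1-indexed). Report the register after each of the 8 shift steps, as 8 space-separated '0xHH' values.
Answer: 0x9D 0x3D 0x7A 0xF4 0xEF 0xD9 0xB5 0x6D

Derivation:
After byte 1 (0x5B): reg=0x86
Register before byte 2: 0x86
After XOR with byte 0x4B: 0xCD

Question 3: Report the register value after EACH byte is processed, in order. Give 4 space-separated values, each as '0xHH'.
0x86 0x6D 0x56 0x90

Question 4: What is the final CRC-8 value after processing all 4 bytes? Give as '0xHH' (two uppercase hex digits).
Answer: 0x90

Derivation:
After byte 1 (0x5B): reg=0x86
After byte 2 (0x4B): reg=0x6D
After byte 3 (0xC4): reg=0x56
After byte 4 (0x66): reg=0x90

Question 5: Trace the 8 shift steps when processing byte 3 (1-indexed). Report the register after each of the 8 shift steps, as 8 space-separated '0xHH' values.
After byte 1 (0x5B): reg=0x86
After byte 2 (0x4B): reg=0x6D
Register before byte 3: 0x6D
After XOR with byte 0xC4: 0xA9

Answer: 0x55 0xAA 0x53 0xA6 0x4B 0x96 0x2B 0x56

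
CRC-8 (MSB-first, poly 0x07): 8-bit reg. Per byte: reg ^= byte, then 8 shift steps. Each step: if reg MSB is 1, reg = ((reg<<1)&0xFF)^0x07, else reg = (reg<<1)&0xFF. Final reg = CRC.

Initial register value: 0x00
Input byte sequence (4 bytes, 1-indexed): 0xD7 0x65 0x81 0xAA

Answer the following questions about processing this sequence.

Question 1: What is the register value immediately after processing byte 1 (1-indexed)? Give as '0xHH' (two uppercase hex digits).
Answer: 0x2B

Derivation:
After byte 1 (0xD7): reg=0x2B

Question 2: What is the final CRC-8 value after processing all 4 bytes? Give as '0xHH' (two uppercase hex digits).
Answer: 0x56

Derivation:
After byte 1 (0xD7): reg=0x2B
After byte 2 (0x65): reg=0xED
After byte 3 (0x81): reg=0x03
After byte 4 (0xAA): reg=0x56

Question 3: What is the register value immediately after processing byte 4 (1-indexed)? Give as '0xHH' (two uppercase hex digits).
After byte 1 (0xD7): reg=0x2B
After byte 2 (0x65): reg=0xED
After byte 3 (0x81): reg=0x03
After byte 4 (0xAA): reg=0x56

Answer: 0x56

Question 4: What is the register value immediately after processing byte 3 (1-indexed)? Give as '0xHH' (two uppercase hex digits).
After byte 1 (0xD7): reg=0x2B
After byte 2 (0x65): reg=0xED
After byte 3 (0x81): reg=0x03

Answer: 0x03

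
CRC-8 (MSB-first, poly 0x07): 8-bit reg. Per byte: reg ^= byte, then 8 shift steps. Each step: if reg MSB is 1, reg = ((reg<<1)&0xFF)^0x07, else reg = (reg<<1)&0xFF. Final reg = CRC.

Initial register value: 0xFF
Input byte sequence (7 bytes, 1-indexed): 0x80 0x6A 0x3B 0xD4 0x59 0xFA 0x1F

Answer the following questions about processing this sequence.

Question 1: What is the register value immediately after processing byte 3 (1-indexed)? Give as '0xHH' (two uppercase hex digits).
Answer: 0xF6

Derivation:
After byte 1 (0x80): reg=0x7A
After byte 2 (0x6A): reg=0x70
After byte 3 (0x3B): reg=0xF6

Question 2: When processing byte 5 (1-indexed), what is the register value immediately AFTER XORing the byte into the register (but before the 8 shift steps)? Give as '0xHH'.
Answer: 0xB7

Derivation:
Register before byte 5: 0xEE
Byte 5: 0x59
0xEE XOR 0x59 = 0xB7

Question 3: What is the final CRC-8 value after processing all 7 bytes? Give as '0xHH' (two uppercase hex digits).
After byte 1 (0x80): reg=0x7A
After byte 2 (0x6A): reg=0x70
After byte 3 (0x3B): reg=0xF6
After byte 4 (0xD4): reg=0xEE
After byte 5 (0x59): reg=0x0C
After byte 6 (0xFA): reg=0xCC
After byte 7 (0x1F): reg=0x37

Answer: 0x37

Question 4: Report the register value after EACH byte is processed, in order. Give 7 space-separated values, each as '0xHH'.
0x7A 0x70 0xF6 0xEE 0x0C 0xCC 0x37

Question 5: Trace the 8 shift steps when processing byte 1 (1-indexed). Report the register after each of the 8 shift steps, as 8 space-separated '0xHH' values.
Register before byte 1: 0xFF
After XOR with byte 0x80: 0x7F

Answer: 0xFE 0xFB 0xF1 0xE5 0xCD 0x9D 0x3D 0x7A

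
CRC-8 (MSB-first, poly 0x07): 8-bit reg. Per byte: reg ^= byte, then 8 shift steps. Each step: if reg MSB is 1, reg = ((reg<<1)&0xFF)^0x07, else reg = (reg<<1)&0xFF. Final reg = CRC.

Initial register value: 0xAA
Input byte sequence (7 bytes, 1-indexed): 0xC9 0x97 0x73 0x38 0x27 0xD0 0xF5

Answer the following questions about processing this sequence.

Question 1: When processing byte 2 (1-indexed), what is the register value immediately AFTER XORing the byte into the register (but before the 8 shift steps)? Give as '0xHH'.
Answer: 0xB9

Derivation:
Register before byte 2: 0x2E
Byte 2: 0x97
0x2E XOR 0x97 = 0xB9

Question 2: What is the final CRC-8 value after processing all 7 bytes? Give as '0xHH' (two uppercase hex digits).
After byte 1 (0xC9): reg=0x2E
After byte 2 (0x97): reg=0x26
After byte 3 (0x73): reg=0xAC
After byte 4 (0x38): reg=0xE5
After byte 5 (0x27): reg=0x40
After byte 6 (0xD0): reg=0xF9
After byte 7 (0xF5): reg=0x24

Answer: 0x24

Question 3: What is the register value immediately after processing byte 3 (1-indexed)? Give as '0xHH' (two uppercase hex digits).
Answer: 0xAC

Derivation:
After byte 1 (0xC9): reg=0x2E
After byte 2 (0x97): reg=0x26
After byte 3 (0x73): reg=0xAC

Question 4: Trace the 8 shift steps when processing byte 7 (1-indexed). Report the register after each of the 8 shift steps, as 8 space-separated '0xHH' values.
After byte 1 (0xC9): reg=0x2E
After byte 2 (0x97): reg=0x26
After byte 3 (0x73): reg=0xAC
After byte 4 (0x38): reg=0xE5
After byte 5 (0x27): reg=0x40
After byte 6 (0xD0): reg=0xF9
Register before byte 7: 0xF9
After XOR with byte 0xF5: 0x0C

Answer: 0x18 0x30 0x60 0xC0 0x87 0x09 0x12 0x24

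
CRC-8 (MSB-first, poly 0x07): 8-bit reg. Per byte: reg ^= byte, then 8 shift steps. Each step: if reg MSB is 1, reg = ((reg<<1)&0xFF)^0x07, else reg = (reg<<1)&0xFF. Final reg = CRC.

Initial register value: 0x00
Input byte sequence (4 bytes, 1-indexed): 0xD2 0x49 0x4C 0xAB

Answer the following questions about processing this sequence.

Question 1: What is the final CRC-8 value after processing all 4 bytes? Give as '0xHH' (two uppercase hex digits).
After byte 1 (0xD2): reg=0x30
After byte 2 (0x49): reg=0x68
After byte 3 (0x4C): reg=0xFC
After byte 4 (0xAB): reg=0xA2

Answer: 0xA2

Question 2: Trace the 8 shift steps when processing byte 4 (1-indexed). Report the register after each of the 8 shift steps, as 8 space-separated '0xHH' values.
Answer: 0xAE 0x5B 0xB6 0x6B 0xD6 0xAB 0x51 0xA2

Derivation:
After byte 1 (0xD2): reg=0x30
After byte 2 (0x49): reg=0x68
After byte 3 (0x4C): reg=0xFC
Register before byte 4: 0xFC
After XOR with byte 0xAB: 0x57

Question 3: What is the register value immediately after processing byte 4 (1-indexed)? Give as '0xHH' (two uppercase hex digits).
After byte 1 (0xD2): reg=0x30
After byte 2 (0x49): reg=0x68
After byte 3 (0x4C): reg=0xFC
After byte 4 (0xAB): reg=0xA2

Answer: 0xA2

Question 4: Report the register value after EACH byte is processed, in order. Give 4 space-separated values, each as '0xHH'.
0x30 0x68 0xFC 0xA2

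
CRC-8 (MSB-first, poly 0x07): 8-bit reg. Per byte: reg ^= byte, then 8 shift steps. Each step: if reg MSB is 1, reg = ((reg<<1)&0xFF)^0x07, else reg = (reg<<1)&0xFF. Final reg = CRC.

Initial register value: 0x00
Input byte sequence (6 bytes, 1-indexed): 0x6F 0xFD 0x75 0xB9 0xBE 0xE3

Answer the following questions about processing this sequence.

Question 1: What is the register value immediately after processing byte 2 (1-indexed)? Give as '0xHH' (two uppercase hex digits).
Answer: 0xCB

Derivation:
After byte 1 (0x6F): reg=0x0A
After byte 2 (0xFD): reg=0xCB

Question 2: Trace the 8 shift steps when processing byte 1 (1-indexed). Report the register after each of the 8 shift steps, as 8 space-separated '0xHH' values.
Answer: 0xDE 0xBB 0x71 0xE2 0xC3 0x81 0x05 0x0A

Derivation:
Register before byte 1: 0x00
After XOR with byte 0x6F: 0x6F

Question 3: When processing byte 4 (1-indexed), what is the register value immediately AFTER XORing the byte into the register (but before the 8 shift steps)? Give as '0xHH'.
Answer: 0x8A

Derivation:
Register before byte 4: 0x33
Byte 4: 0xB9
0x33 XOR 0xB9 = 0x8A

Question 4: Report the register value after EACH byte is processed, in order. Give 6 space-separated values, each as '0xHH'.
0x0A 0xCB 0x33 0xBF 0x07 0xB2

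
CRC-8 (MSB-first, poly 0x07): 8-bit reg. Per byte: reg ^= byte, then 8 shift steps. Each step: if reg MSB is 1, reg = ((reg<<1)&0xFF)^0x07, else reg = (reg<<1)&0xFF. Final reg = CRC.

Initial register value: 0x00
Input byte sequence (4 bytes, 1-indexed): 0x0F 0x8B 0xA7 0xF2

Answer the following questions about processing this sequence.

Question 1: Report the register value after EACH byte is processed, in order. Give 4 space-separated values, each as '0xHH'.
0x2D 0x7B 0x1A 0x96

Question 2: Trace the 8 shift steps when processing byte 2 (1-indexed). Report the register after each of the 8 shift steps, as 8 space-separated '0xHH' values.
Answer: 0x4B 0x96 0x2B 0x56 0xAC 0x5F 0xBE 0x7B

Derivation:
After byte 1 (0x0F): reg=0x2D
Register before byte 2: 0x2D
After XOR with byte 0x8B: 0xA6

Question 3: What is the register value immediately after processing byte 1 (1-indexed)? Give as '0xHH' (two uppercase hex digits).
After byte 1 (0x0F): reg=0x2D

Answer: 0x2D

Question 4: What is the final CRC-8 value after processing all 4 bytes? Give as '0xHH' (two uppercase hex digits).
After byte 1 (0x0F): reg=0x2D
After byte 2 (0x8B): reg=0x7B
After byte 3 (0xA7): reg=0x1A
After byte 4 (0xF2): reg=0x96

Answer: 0x96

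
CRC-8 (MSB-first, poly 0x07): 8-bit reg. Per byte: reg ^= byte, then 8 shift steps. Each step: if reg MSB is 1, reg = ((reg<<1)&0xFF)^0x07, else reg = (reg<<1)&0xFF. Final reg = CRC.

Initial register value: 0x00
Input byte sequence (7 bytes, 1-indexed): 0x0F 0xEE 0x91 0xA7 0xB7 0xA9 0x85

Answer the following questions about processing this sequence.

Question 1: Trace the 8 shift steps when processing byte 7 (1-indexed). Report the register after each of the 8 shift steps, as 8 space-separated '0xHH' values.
Answer: 0x20 0x40 0x80 0x07 0x0E 0x1C 0x38 0x70

Derivation:
After byte 1 (0x0F): reg=0x2D
After byte 2 (0xEE): reg=0x47
After byte 3 (0x91): reg=0x2C
After byte 4 (0xA7): reg=0xB8
After byte 5 (0xB7): reg=0x2D
After byte 6 (0xA9): reg=0x95
Register before byte 7: 0x95
After XOR with byte 0x85: 0x10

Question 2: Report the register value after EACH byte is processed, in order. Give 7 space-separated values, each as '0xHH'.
0x2D 0x47 0x2C 0xB8 0x2D 0x95 0x70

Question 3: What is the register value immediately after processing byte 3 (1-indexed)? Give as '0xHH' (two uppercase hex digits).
After byte 1 (0x0F): reg=0x2D
After byte 2 (0xEE): reg=0x47
After byte 3 (0x91): reg=0x2C

Answer: 0x2C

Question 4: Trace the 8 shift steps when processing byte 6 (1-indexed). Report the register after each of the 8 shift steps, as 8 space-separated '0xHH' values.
After byte 1 (0x0F): reg=0x2D
After byte 2 (0xEE): reg=0x47
After byte 3 (0x91): reg=0x2C
After byte 4 (0xA7): reg=0xB8
After byte 5 (0xB7): reg=0x2D
Register before byte 6: 0x2D
After XOR with byte 0xA9: 0x84

Answer: 0x0F 0x1E 0x3C 0x78 0xF0 0xE7 0xC9 0x95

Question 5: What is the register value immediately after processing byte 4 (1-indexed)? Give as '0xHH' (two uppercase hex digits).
After byte 1 (0x0F): reg=0x2D
After byte 2 (0xEE): reg=0x47
After byte 3 (0x91): reg=0x2C
After byte 4 (0xA7): reg=0xB8

Answer: 0xB8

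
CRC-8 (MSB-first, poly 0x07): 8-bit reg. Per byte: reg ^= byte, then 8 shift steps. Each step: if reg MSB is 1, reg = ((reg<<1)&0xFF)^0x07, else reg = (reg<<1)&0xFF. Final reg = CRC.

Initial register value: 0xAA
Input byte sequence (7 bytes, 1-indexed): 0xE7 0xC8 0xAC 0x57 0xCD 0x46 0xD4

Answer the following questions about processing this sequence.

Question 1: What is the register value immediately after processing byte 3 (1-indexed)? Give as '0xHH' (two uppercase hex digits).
After byte 1 (0xE7): reg=0xE4
After byte 2 (0xC8): reg=0xC4
After byte 3 (0xAC): reg=0x1F

Answer: 0x1F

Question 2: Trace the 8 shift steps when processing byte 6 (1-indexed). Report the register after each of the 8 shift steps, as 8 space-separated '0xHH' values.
Answer: 0xB7 0x69 0xD2 0xA3 0x41 0x82 0x03 0x06

Derivation:
After byte 1 (0xE7): reg=0xE4
After byte 2 (0xC8): reg=0xC4
After byte 3 (0xAC): reg=0x1F
After byte 4 (0x57): reg=0xFF
After byte 5 (0xCD): reg=0x9E
Register before byte 6: 0x9E
After XOR with byte 0x46: 0xD8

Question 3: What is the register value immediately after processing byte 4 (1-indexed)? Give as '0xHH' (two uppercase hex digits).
After byte 1 (0xE7): reg=0xE4
After byte 2 (0xC8): reg=0xC4
After byte 3 (0xAC): reg=0x1F
After byte 4 (0x57): reg=0xFF

Answer: 0xFF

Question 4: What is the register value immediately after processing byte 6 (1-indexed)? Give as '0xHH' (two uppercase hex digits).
After byte 1 (0xE7): reg=0xE4
After byte 2 (0xC8): reg=0xC4
After byte 3 (0xAC): reg=0x1F
After byte 4 (0x57): reg=0xFF
After byte 5 (0xCD): reg=0x9E
After byte 6 (0x46): reg=0x06

Answer: 0x06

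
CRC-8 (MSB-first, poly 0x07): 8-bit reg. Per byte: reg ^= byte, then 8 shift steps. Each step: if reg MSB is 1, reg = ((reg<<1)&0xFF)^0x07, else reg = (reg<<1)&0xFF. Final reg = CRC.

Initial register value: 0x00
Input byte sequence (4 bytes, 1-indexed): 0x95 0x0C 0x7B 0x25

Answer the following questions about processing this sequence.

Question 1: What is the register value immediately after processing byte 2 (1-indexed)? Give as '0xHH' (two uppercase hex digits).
After byte 1 (0x95): reg=0xE2
After byte 2 (0x0C): reg=0x84

Answer: 0x84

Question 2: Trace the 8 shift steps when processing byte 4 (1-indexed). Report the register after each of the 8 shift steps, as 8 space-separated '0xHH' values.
After byte 1 (0x95): reg=0xE2
After byte 2 (0x0C): reg=0x84
After byte 3 (0x7B): reg=0xF3
Register before byte 4: 0xF3
After XOR with byte 0x25: 0xD6

Answer: 0xAB 0x51 0xA2 0x43 0x86 0x0B 0x16 0x2C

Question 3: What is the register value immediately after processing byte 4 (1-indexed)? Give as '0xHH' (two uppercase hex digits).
Answer: 0x2C

Derivation:
After byte 1 (0x95): reg=0xE2
After byte 2 (0x0C): reg=0x84
After byte 3 (0x7B): reg=0xF3
After byte 4 (0x25): reg=0x2C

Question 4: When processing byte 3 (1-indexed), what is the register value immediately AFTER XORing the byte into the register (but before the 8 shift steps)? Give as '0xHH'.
Register before byte 3: 0x84
Byte 3: 0x7B
0x84 XOR 0x7B = 0xFF

Answer: 0xFF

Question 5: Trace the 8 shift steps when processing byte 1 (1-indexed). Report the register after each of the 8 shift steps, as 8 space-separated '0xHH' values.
Register before byte 1: 0x00
After XOR with byte 0x95: 0x95

Answer: 0x2D 0x5A 0xB4 0x6F 0xDE 0xBB 0x71 0xE2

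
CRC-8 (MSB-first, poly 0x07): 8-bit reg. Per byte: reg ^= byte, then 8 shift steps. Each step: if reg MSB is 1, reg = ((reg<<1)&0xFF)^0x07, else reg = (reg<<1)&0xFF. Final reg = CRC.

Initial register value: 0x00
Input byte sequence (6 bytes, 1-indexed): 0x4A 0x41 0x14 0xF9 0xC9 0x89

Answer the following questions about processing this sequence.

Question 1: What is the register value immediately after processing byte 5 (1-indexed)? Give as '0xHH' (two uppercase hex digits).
Answer: 0x49

Derivation:
After byte 1 (0x4A): reg=0xF1
After byte 2 (0x41): reg=0x19
After byte 3 (0x14): reg=0x23
After byte 4 (0xF9): reg=0x08
After byte 5 (0xC9): reg=0x49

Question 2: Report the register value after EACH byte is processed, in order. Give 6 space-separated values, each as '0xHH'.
0xF1 0x19 0x23 0x08 0x49 0x4E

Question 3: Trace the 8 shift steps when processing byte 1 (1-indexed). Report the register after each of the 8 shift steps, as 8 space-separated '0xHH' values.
Answer: 0x94 0x2F 0x5E 0xBC 0x7F 0xFE 0xFB 0xF1

Derivation:
Register before byte 1: 0x00
After XOR with byte 0x4A: 0x4A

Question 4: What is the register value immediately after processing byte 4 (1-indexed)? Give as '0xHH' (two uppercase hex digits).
After byte 1 (0x4A): reg=0xF1
After byte 2 (0x41): reg=0x19
After byte 3 (0x14): reg=0x23
After byte 4 (0xF9): reg=0x08

Answer: 0x08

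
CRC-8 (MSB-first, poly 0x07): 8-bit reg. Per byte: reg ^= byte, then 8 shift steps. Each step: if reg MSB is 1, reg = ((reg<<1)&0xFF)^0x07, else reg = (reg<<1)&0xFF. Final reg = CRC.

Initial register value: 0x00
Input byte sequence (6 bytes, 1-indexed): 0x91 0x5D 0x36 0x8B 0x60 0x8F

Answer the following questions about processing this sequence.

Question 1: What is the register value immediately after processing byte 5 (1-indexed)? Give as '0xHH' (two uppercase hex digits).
After byte 1 (0x91): reg=0xFE
After byte 2 (0x5D): reg=0x60
After byte 3 (0x36): reg=0xA5
After byte 4 (0x8B): reg=0xCA
After byte 5 (0x60): reg=0x5F

Answer: 0x5F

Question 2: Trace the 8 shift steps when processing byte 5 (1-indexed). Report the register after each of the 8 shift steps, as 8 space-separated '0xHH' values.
After byte 1 (0x91): reg=0xFE
After byte 2 (0x5D): reg=0x60
After byte 3 (0x36): reg=0xA5
After byte 4 (0x8B): reg=0xCA
Register before byte 5: 0xCA
After XOR with byte 0x60: 0xAA

Answer: 0x53 0xA6 0x4B 0x96 0x2B 0x56 0xAC 0x5F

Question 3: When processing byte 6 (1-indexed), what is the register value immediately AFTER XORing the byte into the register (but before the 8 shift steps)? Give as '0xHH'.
Register before byte 6: 0x5F
Byte 6: 0x8F
0x5F XOR 0x8F = 0xD0

Answer: 0xD0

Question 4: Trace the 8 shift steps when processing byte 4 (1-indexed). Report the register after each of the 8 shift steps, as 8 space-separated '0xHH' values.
Answer: 0x5C 0xB8 0x77 0xEE 0xDB 0xB1 0x65 0xCA

Derivation:
After byte 1 (0x91): reg=0xFE
After byte 2 (0x5D): reg=0x60
After byte 3 (0x36): reg=0xA5
Register before byte 4: 0xA5
After XOR with byte 0x8B: 0x2E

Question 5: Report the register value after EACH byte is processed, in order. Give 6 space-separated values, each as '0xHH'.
0xFE 0x60 0xA5 0xCA 0x5F 0x3E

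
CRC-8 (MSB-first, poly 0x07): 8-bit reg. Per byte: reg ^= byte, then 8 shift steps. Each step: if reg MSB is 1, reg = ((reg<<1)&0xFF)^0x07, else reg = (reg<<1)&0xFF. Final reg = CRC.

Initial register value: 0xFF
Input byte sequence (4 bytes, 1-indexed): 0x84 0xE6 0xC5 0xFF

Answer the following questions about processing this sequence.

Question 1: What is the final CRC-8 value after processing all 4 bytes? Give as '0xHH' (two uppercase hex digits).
Answer: 0x54

Derivation:
After byte 1 (0x84): reg=0x66
After byte 2 (0xE6): reg=0x89
After byte 3 (0xC5): reg=0xE3
After byte 4 (0xFF): reg=0x54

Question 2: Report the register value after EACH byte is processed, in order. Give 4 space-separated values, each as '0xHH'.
0x66 0x89 0xE3 0x54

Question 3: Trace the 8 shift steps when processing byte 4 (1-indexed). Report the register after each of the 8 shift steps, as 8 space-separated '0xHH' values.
Answer: 0x38 0x70 0xE0 0xC7 0x89 0x15 0x2A 0x54

Derivation:
After byte 1 (0x84): reg=0x66
After byte 2 (0xE6): reg=0x89
After byte 3 (0xC5): reg=0xE3
Register before byte 4: 0xE3
After XOR with byte 0xFF: 0x1C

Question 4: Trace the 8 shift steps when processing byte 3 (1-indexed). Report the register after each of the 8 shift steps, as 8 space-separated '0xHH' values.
Answer: 0x98 0x37 0x6E 0xDC 0xBF 0x79 0xF2 0xE3

Derivation:
After byte 1 (0x84): reg=0x66
After byte 2 (0xE6): reg=0x89
Register before byte 3: 0x89
After XOR with byte 0xC5: 0x4C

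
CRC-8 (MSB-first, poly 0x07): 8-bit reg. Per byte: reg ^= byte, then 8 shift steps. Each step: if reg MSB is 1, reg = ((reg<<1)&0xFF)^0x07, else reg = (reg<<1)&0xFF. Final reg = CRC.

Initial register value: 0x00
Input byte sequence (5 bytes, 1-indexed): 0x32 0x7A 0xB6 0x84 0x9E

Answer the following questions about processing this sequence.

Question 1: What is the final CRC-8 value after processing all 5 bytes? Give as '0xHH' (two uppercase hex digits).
After byte 1 (0x32): reg=0x9E
After byte 2 (0x7A): reg=0xB2
After byte 3 (0xB6): reg=0x1C
After byte 4 (0x84): reg=0xC1
After byte 5 (0x9E): reg=0x9A

Answer: 0x9A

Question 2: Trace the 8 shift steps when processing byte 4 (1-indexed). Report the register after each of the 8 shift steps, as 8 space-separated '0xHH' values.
After byte 1 (0x32): reg=0x9E
After byte 2 (0x7A): reg=0xB2
After byte 3 (0xB6): reg=0x1C
Register before byte 4: 0x1C
After XOR with byte 0x84: 0x98

Answer: 0x37 0x6E 0xDC 0xBF 0x79 0xF2 0xE3 0xC1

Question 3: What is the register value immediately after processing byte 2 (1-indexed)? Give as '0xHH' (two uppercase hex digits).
After byte 1 (0x32): reg=0x9E
After byte 2 (0x7A): reg=0xB2

Answer: 0xB2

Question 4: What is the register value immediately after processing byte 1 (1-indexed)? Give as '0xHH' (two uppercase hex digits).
After byte 1 (0x32): reg=0x9E

Answer: 0x9E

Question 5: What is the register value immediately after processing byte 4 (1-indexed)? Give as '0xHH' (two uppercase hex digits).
After byte 1 (0x32): reg=0x9E
After byte 2 (0x7A): reg=0xB2
After byte 3 (0xB6): reg=0x1C
After byte 4 (0x84): reg=0xC1

Answer: 0xC1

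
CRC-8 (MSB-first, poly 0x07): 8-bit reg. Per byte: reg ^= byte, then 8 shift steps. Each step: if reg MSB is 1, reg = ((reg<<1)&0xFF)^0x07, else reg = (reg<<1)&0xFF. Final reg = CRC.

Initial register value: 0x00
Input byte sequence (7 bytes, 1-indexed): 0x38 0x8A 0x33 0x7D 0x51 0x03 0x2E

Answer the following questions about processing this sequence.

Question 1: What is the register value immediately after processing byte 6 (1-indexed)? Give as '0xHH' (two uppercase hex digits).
After byte 1 (0x38): reg=0xA8
After byte 2 (0x8A): reg=0xEE
After byte 3 (0x33): reg=0x1D
After byte 4 (0x7D): reg=0x27
After byte 5 (0x51): reg=0x45
After byte 6 (0x03): reg=0xD5

Answer: 0xD5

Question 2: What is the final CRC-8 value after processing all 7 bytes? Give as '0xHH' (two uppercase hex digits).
After byte 1 (0x38): reg=0xA8
After byte 2 (0x8A): reg=0xEE
After byte 3 (0x33): reg=0x1D
After byte 4 (0x7D): reg=0x27
After byte 5 (0x51): reg=0x45
After byte 6 (0x03): reg=0xD5
After byte 7 (0x2E): reg=0xEF

Answer: 0xEF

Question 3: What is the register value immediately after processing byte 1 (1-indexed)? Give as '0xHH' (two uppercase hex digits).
After byte 1 (0x38): reg=0xA8

Answer: 0xA8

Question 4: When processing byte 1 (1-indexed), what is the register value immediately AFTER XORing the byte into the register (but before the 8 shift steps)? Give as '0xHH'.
Answer: 0x38

Derivation:
Register before byte 1: 0x00
Byte 1: 0x38
0x00 XOR 0x38 = 0x38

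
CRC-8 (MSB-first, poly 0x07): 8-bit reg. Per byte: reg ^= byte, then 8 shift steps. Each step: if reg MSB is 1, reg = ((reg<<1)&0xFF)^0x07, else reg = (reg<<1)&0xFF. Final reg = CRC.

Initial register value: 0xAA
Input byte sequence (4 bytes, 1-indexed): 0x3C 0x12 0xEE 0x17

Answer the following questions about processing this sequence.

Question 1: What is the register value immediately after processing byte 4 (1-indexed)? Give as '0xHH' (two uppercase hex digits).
After byte 1 (0x3C): reg=0xEB
After byte 2 (0x12): reg=0xE1
After byte 3 (0xEE): reg=0x2D
After byte 4 (0x17): reg=0xA6

Answer: 0xA6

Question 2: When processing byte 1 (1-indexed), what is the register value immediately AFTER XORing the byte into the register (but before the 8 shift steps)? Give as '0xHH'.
Answer: 0x96

Derivation:
Register before byte 1: 0xAA
Byte 1: 0x3C
0xAA XOR 0x3C = 0x96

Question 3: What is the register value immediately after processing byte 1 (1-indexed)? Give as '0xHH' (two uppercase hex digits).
Answer: 0xEB

Derivation:
After byte 1 (0x3C): reg=0xEB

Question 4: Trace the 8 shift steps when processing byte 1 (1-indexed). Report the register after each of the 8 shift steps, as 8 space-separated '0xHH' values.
Answer: 0x2B 0x56 0xAC 0x5F 0xBE 0x7B 0xF6 0xEB

Derivation:
Register before byte 1: 0xAA
After XOR with byte 0x3C: 0x96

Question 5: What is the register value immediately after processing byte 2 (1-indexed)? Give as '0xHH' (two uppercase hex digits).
After byte 1 (0x3C): reg=0xEB
After byte 2 (0x12): reg=0xE1

Answer: 0xE1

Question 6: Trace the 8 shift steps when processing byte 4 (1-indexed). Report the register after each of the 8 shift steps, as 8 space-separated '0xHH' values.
Answer: 0x74 0xE8 0xD7 0xA9 0x55 0xAA 0x53 0xA6

Derivation:
After byte 1 (0x3C): reg=0xEB
After byte 2 (0x12): reg=0xE1
After byte 3 (0xEE): reg=0x2D
Register before byte 4: 0x2D
After XOR with byte 0x17: 0x3A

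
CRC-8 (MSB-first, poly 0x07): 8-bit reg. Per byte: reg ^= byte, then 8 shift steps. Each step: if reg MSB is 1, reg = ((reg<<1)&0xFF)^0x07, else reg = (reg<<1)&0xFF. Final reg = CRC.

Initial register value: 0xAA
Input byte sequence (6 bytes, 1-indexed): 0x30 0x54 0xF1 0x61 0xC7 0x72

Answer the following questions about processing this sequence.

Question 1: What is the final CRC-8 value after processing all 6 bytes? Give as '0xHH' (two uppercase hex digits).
After byte 1 (0x30): reg=0xCF
After byte 2 (0x54): reg=0xC8
After byte 3 (0xF1): reg=0xAF
After byte 4 (0x61): reg=0x64
After byte 5 (0xC7): reg=0x60
After byte 6 (0x72): reg=0x7E

Answer: 0x7E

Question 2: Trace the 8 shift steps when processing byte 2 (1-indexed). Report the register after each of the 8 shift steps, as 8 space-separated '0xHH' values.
Answer: 0x31 0x62 0xC4 0x8F 0x19 0x32 0x64 0xC8

Derivation:
After byte 1 (0x30): reg=0xCF
Register before byte 2: 0xCF
After XOR with byte 0x54: 0x9B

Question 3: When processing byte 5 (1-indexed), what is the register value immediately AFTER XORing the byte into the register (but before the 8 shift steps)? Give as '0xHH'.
Register before byte 5: 0x64
Byte 5: 0xC7
0x64 XOR 0xC7 = 0xA3

Answer: 0xA3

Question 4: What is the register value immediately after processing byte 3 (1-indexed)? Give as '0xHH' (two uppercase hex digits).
After byte 1 (0x30): reg=0xCF
After byte 2 (0x54): reg=0xC8
After byte 3 (0xF1): reg=0xAF

Answer: 0xAF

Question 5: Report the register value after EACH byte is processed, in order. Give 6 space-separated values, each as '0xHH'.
0xCF 0xC8 0xAF 0x64 0x60 0x7E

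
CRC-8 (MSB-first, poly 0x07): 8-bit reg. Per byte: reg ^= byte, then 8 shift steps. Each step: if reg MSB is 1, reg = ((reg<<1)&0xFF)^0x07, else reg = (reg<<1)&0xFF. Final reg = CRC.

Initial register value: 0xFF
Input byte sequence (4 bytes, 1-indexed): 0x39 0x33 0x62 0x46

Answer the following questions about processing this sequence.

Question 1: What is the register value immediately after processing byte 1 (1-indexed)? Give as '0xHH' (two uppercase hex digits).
After byte 1 (0x39): reg=0x5C

Answer: 0x5C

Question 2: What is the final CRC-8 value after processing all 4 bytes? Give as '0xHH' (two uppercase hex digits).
After byte 1 (0x39): reg=0x5C
After byte 2 (0x33): reg=0x0A
After byte 3 (0x62): reg=0x1F
After byte 4 (0x46): reg=0x88

Answer: 0x88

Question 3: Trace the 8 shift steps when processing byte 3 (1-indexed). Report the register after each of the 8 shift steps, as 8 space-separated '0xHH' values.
Answer: 0xD0 0xA7 0x49 0x92 0x23 0x46 0x8C 0x1F

Derivation:
After byte 1 (0x39): reg=0x5C
After byte 2 (0x33): reg=0x0A
Register before byte 3: 0x0A
After XOR with byte 0x62: 0x68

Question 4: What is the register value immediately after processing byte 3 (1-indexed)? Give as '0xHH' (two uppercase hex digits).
Answer: 0x1F

Derivation:
After byte 1 (0x39): reg=0x5C
After byte 2 (0x33): reg=0x0A
After byte 3 (0x62): reg=0x1F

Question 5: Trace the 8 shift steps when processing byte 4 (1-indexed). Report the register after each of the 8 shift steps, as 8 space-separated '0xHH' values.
After byte 1 (0x39): reg=0x5C
After byte 2 (0x33): reg=0x0A
After byte 3 (0x62): reg=0x1F
Register before byte 4: 0x1F
After XOR with byte 0x46: 0x59

Answer: 0xB2 0x63 0xC6 0x8B 0x11 0x22 0x44 0x88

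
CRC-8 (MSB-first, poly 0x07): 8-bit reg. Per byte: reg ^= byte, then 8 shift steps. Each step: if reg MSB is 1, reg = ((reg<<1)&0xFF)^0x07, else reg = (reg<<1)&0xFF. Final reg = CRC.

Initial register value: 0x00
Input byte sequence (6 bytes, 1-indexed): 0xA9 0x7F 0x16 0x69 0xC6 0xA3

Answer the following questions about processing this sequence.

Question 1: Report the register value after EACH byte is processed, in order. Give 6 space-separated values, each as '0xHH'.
0x56 0xDF 0x71 0x48 0xA3 0x00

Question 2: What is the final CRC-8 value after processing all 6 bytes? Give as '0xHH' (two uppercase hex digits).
After byte 1 (0xA9): reg=0x56
After byte 2 (0x7F): reg=0xDF
After byte 3 (0x16): reg=0x71
After byte 4 (0x69): reg=0x48
After byte 5 (0xC6): reg=0xA3
After byte 6 (0xA3): reg=0x00

Answer: 0x00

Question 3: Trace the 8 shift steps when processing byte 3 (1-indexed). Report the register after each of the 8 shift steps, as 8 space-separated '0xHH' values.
Answer: 0x95 0x2D 0x5A 0xB4 0x6F 0xDE 0xBB 0x71

Derivation:
After byte 1 (0xA9): reg=0x56
After byte 2 (0x7F): reg=0xDF
Register before byte 3: 0xDF
After XOR with byte 0x16: 0xC9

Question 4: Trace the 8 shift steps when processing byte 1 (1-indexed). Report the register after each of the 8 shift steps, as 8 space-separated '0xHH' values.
Register before byte 1: 0x00
After XOR with byte 0xA9: 0xA9

Answer: 0x55 0xAA 0x53 0xA6 0x4B 0x96 0x2B 0x56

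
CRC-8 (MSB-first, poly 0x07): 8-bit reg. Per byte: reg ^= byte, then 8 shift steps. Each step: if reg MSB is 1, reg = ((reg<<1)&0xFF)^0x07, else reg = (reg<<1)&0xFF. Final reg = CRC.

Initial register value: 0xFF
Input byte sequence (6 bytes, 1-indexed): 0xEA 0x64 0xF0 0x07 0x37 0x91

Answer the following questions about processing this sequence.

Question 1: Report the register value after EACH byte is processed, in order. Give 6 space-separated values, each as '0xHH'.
0x6B 0x2D 0x1D 0x46 0x50 0x49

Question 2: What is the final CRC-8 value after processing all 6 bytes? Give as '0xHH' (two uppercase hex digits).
Answer: 0x49

Derivation:
After byte 1 (0xEA): reg=0x6B
After byte 2 (0x64): reg=0x2D
After byte 3 (0xF0): reg=0x1D
After byte 4 (0x07): reg=0x46
After byte 5 (0x37): reg=0x50
After byte 6 (0x91): reg=0x49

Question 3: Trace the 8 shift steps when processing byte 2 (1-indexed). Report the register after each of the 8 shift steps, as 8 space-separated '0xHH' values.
Answer: 0x1E 0x3C 0x78 0xF0 0xE7 0xC9 0x95 0x2D

Derivation:
After byte 1 (0xEA): reg=0x6B
Register before byte 2: 0x6B
After XOR with byte 0x64: 0x0F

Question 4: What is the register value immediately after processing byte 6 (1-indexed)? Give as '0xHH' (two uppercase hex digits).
After byte 1 (0xEA): reg=0x6B
After byte 2 (0x64): reg=0x2D
After byte 3 (0xF0): reg=0x1D
After byte 4 (0x07): reg=0x46
After byte 5 (0x37): reg=0x50
After byte 6 (0x91): reg=0x49

Answer: 0x49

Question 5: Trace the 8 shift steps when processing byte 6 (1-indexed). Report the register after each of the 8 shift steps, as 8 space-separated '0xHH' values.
Answer: 0x85 0x0D 0x1A 0x34 0x68 0xD0 0xA7 0x49

Derivation:
After byte 1 (0xEA): reg=0x6B
After byte 2 (0x64): reg=0x2D
After byte 3 (0xF0): reg=0x1D
After byte 4 (0x07): reg=0x46
After byte 5 (0x37): reg=0x50
Register before byte 6: 0x50
After XOR with byte 0x91: 0xC1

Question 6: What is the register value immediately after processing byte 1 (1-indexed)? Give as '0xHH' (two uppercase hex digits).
After byte 1 (0xEA): reg=0x6B

Answer: 0x6B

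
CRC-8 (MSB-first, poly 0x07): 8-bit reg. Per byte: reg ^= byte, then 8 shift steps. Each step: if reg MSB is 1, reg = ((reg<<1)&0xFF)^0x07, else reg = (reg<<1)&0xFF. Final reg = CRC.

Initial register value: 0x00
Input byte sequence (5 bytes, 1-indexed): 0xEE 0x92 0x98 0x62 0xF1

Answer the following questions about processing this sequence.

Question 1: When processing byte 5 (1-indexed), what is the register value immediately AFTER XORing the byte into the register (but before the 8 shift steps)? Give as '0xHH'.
Answer: 0x4E

Derivation:
Register before byte 5: 0xBF
Byte 5: 0xF1
0xBF XOR 0xF1 = 0x4E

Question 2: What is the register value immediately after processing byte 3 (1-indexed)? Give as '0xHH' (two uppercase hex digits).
After byte 1 (0xEE): reg=0x84
After byte 2 (0x92): reg=0x62
After byte 3 (0x98): reg=0xE8

Answer: 0xE8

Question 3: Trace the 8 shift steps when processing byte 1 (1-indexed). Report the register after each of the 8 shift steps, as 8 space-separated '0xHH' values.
Register before byte 1: 0x00
After XOR with byte 0xEE: 0xEE

Answer: 0xDB 0xB1 0x65 0xCA 0x93 0x21 0x42 0x84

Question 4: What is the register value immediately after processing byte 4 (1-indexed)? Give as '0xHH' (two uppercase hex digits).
After byte 1 (0xEE): reg=0x84
After byte 2 (0x92): reg=0x62
After byte 3 (0x98): reg=0xE8
After byte 4 (0x62): reg=0xBF

Answer: 0xBF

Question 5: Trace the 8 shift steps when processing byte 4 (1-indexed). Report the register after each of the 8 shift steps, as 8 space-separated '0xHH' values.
After byte 1 (0xEE): reg=0x84
After byte 2 (0x92): reg=0x62
After byte 3 (0x98): reg=0xE8
Register before byte 4: 0xE8
After XOR with byte 0x62: 0x8A

Answer: 0x13 0x26 0x4C 0x98 0x37 0x6E 0xDC 0xBF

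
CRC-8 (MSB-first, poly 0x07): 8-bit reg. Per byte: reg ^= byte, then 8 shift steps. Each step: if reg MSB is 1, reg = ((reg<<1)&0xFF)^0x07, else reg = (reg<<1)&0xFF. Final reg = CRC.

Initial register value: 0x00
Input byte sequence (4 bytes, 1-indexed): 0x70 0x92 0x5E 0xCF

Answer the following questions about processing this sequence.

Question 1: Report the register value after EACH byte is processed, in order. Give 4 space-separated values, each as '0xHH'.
0x57 0x55 0x31 0xF4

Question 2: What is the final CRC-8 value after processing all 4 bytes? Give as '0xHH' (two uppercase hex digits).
Answer: 0xF4

Derivation:
After byte 1 (0x70): reg=0x57
After byte 2 (0x92): reg=0x55
After byte 3 (0x5E): reg=0x31
After byte 4 (0xCF): reg=0xF4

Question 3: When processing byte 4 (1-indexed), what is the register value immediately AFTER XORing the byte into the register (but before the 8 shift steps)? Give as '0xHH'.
Answer: 0xFE

Derivation:
Register before byte 4: 0x31
Byte 4: 0xCF
0x31 XOR 0xCF = 0xFE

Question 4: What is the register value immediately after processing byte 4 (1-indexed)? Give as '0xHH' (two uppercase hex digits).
Answer: 0xF4

Derivation:
After byte 1 (0x70): reg=0x57
After byte 2 (0x92): reg=0x55
After byte 3 (0x5E): reg=0x31
After byte 4 (0xCF): reg=0xF4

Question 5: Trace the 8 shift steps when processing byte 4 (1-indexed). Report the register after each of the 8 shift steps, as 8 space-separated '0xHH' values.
After byte 1 (0x70): reg=0x57
After byte 2 (0x92): reg=0x55
After byte 3 (0x5E): reg=0x31
Register before byte 4: 0x31
After XOR with byte 0xCF: 0xFE

Answer: 0xFB 0xF1 0xE5 0xCD 0x9D 0x3D 0x7A 0xF4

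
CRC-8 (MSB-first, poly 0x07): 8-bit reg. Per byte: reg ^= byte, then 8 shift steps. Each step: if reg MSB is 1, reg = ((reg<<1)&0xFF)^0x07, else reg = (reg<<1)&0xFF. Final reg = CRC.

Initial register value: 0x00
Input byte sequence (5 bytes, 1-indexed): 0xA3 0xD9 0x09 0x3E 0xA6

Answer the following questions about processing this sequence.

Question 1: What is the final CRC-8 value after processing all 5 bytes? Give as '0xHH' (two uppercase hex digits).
After byte 1 (0xA3): reg=0x60
After byte 2 (0xD9): reg=0x26
After byte 3 (0x09): reg=0xCD
After byte 4 (0x3E): reg=0xD7
After byte 5 (0xA6): reg=0x50

Answer: 0x50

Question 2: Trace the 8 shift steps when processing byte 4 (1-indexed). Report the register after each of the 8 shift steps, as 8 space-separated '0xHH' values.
Answer: 0xE1 0xC5 0x8D 0x1D 0x3A 0x74 0xE8 0xD7

Derivation:
After byte 1 (0xA3): reg=0x60
After byte 2 (0xD9): reg=0x26
After byte 3 (0x09): reg=0xCD
Register before byte 4: 0xCD
After XOR with byte 0x3E: 0xF3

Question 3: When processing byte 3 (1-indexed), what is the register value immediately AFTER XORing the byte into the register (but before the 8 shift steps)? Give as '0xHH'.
Answer: 0x2F

Derivation:
Register before byte 3: 0x26
Byte 3: 0x09
0x26 XOR 0x09 = 0x2F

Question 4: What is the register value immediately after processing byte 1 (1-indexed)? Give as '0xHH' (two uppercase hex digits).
After byte 1 (0xA3): reg=0x60

Answer: 0x60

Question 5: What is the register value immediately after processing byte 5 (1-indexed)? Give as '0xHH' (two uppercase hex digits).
Answer: 0x50

Derivation:
After byte 1 (0xA3): reg=0x60
After byte 2 (0xD9): reg=0x26
After byte 3 (0x09): reg=0xCD
After byte 4 (0x3E): reg=0xD7
After byte 5 (0xA6): reg=0x50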